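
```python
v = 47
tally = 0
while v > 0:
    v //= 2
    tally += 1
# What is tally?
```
Trace:
  v=47
  v=47, tally=0
  v=23, tally=1
  v=11, tally=2
  v=5, tally=3
  v=2, tally=4
  v=1, tally=5
  v=0, tally=6

Final answer: 6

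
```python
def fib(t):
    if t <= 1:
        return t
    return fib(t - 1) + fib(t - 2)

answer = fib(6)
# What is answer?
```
Call trace (a repeated sub-call is expanded the first time; later identical calls just restate its return value):
fib(t=6)
  fib(t=5)
    fib(t=4)
      fib(t=3)
        fib(t=2)
          fib(t=1)
          -> return 1
          fib(t=0)
          -> return 0
        -> return 1
        fib(t=1)
        -> return 1
      -> return 2
      fib(t=2) -> return 1  (same call as traced above)
    -> return 3
    fib(t=3) -> return 2  (same call as traced above)
  -> return 5
  fib(t=4) -> return 3  (same call as traced above)
-> return 8

Final answer: 8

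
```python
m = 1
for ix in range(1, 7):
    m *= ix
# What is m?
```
Trace:
  m=1
  m=1, ix=1
  m=2, ix=2
  m=6, ix=3
  m=24, ix=4
  m=120, ix=5
  m=720, ix=6

Final answer: 720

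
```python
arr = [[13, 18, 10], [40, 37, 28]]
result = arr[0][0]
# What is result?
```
Trace:
  arr=[[13, 18, 10], [40, 37, 28]]
  arr=[[13, 18, 10], [40, 37, 28]], result=13

Final answer: 13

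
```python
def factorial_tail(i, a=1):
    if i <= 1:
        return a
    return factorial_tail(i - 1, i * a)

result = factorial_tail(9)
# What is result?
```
Call trace:
factorial_tail(i=9, a=1)
  factorial_tail(i=8, a=9)
    factorial_tail(i=7, a=72)
      factorial_tail(i=6, a=504)
        factorial_tail(i=5, a=3024)
          factorial_tail(i=4, a=15120)
            factorial_tail(i=3, a=60480)
              factorial_tail(i=2, a=181440)
                factorial_tail(i=1, a=362880)
                -> return 362880
              -> return 362880
            -> return 362880
          -> return 362880
        -> return 362880
      -> return 362880
    -> return 362880
  -> return 362880
-> return 362880

Final answer: 362880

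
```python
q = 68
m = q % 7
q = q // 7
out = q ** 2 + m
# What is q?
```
Trace:
  q=68
  q=68, m=5
  q=9, m=5
  q=9, m=5, out=86

Final answer: 9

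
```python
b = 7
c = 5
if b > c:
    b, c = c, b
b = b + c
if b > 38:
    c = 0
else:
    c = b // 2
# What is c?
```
Trace:
  b=7
  b=7, c=5
  b=5, c=7
  b=12, c=7
  b=12, c=6

Final answer: 6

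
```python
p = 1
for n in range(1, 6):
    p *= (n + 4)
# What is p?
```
Trace:
  p=1
  p=5, n=1
  p=30, n=2
  p=210, n=3
  p=1680, n=4
  p=15120, n=5

Final answer: 15120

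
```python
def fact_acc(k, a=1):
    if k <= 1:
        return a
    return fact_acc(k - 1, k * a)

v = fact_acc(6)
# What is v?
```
Call trace:
fact_acc(k=6, a=1)
  fact_acc(k=5, a=6)
    fact_acc(k=4, a=30)
      fact_acc(k=3, a=120)
        fact_acc(k=2, a=360)
          fact_acc(k=1, a=720)
          -> return 720
        -> return 720
      -> return 720
    -> return 720
  -> return 720
-> return 720

Final answer: 720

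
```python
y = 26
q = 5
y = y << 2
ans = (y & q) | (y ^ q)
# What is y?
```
Trace:
  y=26
  y=26, q=5
  y=104, q=5
  y=104, q=5, ans=109

Final answer: 104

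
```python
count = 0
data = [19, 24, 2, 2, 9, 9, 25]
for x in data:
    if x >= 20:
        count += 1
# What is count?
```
Trace:
  count=0
  count=0, x=19
  count=1, x=24
  count=1, x=2
  count=1, x=2
  count=1, x=9
  count=1, x=9
  count=2, x=25

Final answer: 2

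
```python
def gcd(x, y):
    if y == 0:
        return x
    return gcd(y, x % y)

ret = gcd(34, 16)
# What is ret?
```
Call trace:
gcd(x=34, y=16)
  gcd(x=16, y=2)
    gcd(x=2, y=0)
    -> return 2
  -> return 2
-> return 2

Final answer: 2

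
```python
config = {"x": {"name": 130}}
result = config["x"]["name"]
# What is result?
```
Trace:
  config={'x': {'name': 130}}
  config={'x': {'name': 130}}, result=130

Final answer: 130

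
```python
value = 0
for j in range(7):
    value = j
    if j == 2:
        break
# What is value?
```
Trace:
  value=0
  value=0, j=0
  value=1, j=1
  value=2, j=2

Final answer: 2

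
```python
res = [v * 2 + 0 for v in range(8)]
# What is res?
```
Trace:
  v=0
  v=1
  v=2
  v=3
  v=4
  v=5
  v=6
  v=7
  res=[0, 2, 4, 6, 8, 10, 12, 14]

Final answer: [0, 2, 4, 6, 8, 10, 12, 14]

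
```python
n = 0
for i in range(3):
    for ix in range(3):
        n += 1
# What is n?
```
Trace:
  n=0
  n=1, i=0, ix=0
  n=2, i=0, ix=1
  n=3, i=0, ix=2
  n=4, i=1, ix=0
  n=5, i=1, ix=1
  n=6, i=1, ix=2
  n=7, i=2, ix=0
  n=8, i=2, ix=1
  n=9, i=2, ix=2

Final answer: 9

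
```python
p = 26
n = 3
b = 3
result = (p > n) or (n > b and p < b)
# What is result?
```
Trace:
  p=26
  p=26, n=3
  p=26, n=3, b=3
  p=26, n=3, b=3, result=True

Final answer: True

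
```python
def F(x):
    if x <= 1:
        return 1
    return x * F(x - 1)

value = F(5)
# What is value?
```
Call trace:
F(x=5)
  F(x=4)
    F(x=3)
      F(x=2)
        F(x=1)
        -> return 1
      -> return 2
    -> return 6
  -> return 24
-> return 120

Final answer: 120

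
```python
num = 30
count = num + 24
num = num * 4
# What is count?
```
Trace:
  num=30
  num=30, count=54
  num=120, count=54

Final answer: 54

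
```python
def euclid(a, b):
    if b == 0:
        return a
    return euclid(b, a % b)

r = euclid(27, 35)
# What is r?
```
Call trace:
euclid(a=27, b=35)
  euclid(a=35, b=27)
    euclid(a=27, b=8)
      euclid(a=8, b=3)
        euclid(a=3, b=2)
          euclid(a=2, b=1)
            euclid(a=1, b=0)
            -> return 1
          -> return 1
        -> return 1
      -> return 1
    -> return 1
  -> return 1
-> return 1

Final answer: 1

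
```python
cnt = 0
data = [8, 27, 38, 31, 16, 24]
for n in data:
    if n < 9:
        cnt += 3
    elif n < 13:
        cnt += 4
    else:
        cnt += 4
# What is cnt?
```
Trace:
  cnt=0
  cnt=3, n=8
  cnt=7, n=27
  cnt=11, n=38
  cnt=15, n=31
  cnt=19, n=16
  cnt=23, n=24

Final answer: 23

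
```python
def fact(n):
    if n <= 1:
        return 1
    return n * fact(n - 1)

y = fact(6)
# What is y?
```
Call trace:
fact(n=6)
  fact(n=5)
    fact(n=4)
      fact(n=3)
        fact(n=2)
          fact(n=1)
          -> return 1
        -> return 2
      -> return 6
    -> return 24
  -> return 120
-> return 720

Final answer: 720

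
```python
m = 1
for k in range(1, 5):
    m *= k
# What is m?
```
Trace:
  m=1
  m=1, k=1
  m=2, k=2
  m=6, k=3
  m=24, k=4

Final answer: 24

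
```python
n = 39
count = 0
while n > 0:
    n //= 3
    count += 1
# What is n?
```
Trace:
  n=39
  n=39, count=0
  n=13, count=1
  n=4, count=2
  n=1, count=3
  n=0, count=4

Final answer: 0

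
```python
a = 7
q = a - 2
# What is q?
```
Trace:
  a=7
  a=7, q=5

Final answer: 5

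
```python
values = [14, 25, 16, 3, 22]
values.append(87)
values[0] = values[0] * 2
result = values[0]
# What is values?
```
Trace:
  values=[14, 25, 16, 3, 22]
  values=[14, 25, 16, 3, 22, 87]
  values=[28, 25, 16, 3, 22, 87]
  values=[28, 25, 16, 3, 22, 87], result=28

Final answer: [28, 25, 16, 3, 22, 87]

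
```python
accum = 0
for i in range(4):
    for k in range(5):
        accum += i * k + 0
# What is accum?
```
Trace:
  accum=0
  accum=0, i=0, k=0
  accum=0, i=0, k=1
  accum=0, i=0, k=2
  accum=0, i=0, k=3
  accum=0, i=0, k=4
  accum=0, i=1, k=0
  accum=1, i=1, k=1
  accum=3, i=1, k=2
  accum=6, i=1, k=3
  accum=10, i=1, k=4
  accum=10, i=2, k=0
  accum=12, i=2, k=1
  accum=16, i=2, k=2
  accum=22, i=2, k=3
  accum=30, i=2, k=4
  accum=30, i=3, k=0
  accum=33, i=3, k=1
  accum=39, i=3, k=2
  accum=48, i=3, k=3
  accum=60, i=3, k=4

Final answer: 60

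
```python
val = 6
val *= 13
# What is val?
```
Trace:
  val=6
  val=78

Final answer: 78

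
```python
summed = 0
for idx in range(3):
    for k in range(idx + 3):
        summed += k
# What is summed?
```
Trace:
  summed=0
  summed=0, idx=0, k=0
  summed=1, idx=0, k=1
  summed=3, idx=0, k=2
  summed=3, idx=1, k=0
  summed=4, idx=1, k=1
  summed=6, idx=1, k=2
  summed=9, idx=1, k=3
  summed=9, idx=2, k=0
  summed=10, idx=2, k=1
  summed=12, idx=2, k=2
  summed=15, idx=2, k=3
  summed=19, idx=2, k=4

Final answer: 19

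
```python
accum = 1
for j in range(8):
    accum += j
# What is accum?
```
Trace:
  accum=1
  accum=1, j=0
  accum=2, j=1
  accum=4, j=2
  accum=7, j=3
  accum=11, j=4
  accum=16, j=5
  accum=22, j=6
  accum=29, j=7

Final answer: 29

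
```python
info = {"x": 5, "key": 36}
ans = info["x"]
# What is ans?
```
Trace:
  info={'x': 5, 'key': 36}
  info={'x': 5, 'key': 36}, ans=5

Final answer: 5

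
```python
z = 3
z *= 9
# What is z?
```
Trace:
  z=3
  z=27

Final answer: 27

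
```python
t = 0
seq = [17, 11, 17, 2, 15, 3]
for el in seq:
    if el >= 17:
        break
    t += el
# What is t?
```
Trace:
  t=0
  t=0, el=17

Final answer: 0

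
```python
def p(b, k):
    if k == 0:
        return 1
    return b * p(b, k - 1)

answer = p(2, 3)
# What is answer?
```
Call trace:
p(b=2, k=3)
  p(b=2, k=2)
    p(b=2, k=1)
      p(b=2, k=0)
      -> return 1
    -> return 2
  -> return 4
-> return 8

Final answer: 8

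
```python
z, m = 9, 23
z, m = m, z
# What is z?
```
Trace:
  z=9, m=23
  z=23, m=9

Final answer: 23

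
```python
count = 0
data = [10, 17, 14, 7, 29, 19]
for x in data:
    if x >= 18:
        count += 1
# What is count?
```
Trace:
  count=0
  count=0, x=10
  count=0, x=17
  count=0, x=14
  count=0, x=7
  count=1, x=29
  count=2, x=19

Final answer: 2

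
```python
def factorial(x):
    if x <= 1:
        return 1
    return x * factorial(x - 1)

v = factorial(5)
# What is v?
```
Call trace:
factorial(x=5)
  factorial(x=4)
    factorial(x=3)
      factorial(x=2)
        factorial(x=1)
        -> return 1
      -> return 2
    -> return 6
  -> return 24
-> return 120

Final answer: 120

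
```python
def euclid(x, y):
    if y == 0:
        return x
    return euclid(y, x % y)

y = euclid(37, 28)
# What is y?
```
Call trace:
euclid(x=37, y=28)
  euclid(x=28, y=9)
    euclid(x=9, y=1)
      euclid(x=1, y=0)
      -> return 1
    -> return 1
  -> return 1
-> return 1

Final answer: 1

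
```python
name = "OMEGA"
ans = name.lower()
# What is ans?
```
Trace:
  name='OMEGA'
  name='OMEGA', ans='omega'

Final answer: 'omega'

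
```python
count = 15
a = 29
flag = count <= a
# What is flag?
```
Trace:
  count=15
  count=15, a=29
  count=15, a=29, flag=True

Final answer: True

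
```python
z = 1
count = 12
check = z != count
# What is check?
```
Trace:
  z=1
  z=1, count=12
  z=1, count=12, check=True

Final answer: True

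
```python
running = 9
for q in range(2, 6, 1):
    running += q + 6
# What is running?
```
Trace:
  running=9
  running=17, q=2
  running=26, q=3
  running=36, q=4
  running=47, q=5

Final answer: 47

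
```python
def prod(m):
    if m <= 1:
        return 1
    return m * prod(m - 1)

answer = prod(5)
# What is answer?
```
Call trace:
prod(m=5)
  prod(m=4)
    prod(m=3)
      prod(m=2)
        prod(m=1)
        -> return 1
      -> return 2
    -> return 6
  -> return 24
-> return 120

Final answer: 120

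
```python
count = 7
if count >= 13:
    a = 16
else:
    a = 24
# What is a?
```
Trace:
  count=7
  count=7, a=24

Final answer: 24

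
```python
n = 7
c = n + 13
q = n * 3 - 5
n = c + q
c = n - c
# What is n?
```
Trace:
  n=7
  n=7, c=20
  n=7, c=20, q=16
  n=36, c=20, q=16
  n=36, c=16, q=16

Final answer: 36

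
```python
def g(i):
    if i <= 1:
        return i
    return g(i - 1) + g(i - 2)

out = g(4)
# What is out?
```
Call trace (a repeated sub-call is expanded the first time; later identical calls just restate its return value):
g(i=4)
  g(i=3)
    g(i=2)
      g(i=1)
      -> return 1
      g(i=0)
      -> return 0
    -> return 1
    g(i=1)
    -> return 1
  -> return 2
  g(i=2) -> return 1  (same call as traced above)
-> return 3

Final answer: 3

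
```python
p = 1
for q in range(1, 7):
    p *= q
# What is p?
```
Trace:
  p=1
  p=1, q=1
  p=2, q=2
  p=6, q=3
  p=24, q=4
  p=120, q=5
  p=720, q=6

Final answer: 720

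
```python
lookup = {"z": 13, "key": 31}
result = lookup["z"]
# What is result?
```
Trace:
  lookup={'z': 13, 'key': 31}
  lookup={'z': 13, 'key': 31}, result=13

Final answer: 13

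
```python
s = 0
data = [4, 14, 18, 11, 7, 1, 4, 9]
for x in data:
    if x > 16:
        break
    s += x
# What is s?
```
Trace:
  s=0
  s=4, x=4
  s=18, x=14
  s=18, x=18

Final answer: 18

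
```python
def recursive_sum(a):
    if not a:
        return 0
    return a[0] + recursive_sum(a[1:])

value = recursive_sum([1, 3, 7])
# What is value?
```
Call trace:
recursive_sum(a=[1, 3, 7])
  recursive_sum(a=[3, 7])
    recursive_sum(a=[7])
      recursive_sum(a=[])
      -> return 0
    -> return 7
  -> return 10
-> return 11

Final answer: 11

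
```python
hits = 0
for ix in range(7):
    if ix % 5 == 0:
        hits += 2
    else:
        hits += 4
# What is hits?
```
Trace:
  hits=0
  hits=2, ix=0
  hits=6, ix=1
  hits=10, ix=2
  hits=14, ix=3
  hits=18, ix=4
  hits=20, ix=5
  hits=24, ix=6

Final answer: 24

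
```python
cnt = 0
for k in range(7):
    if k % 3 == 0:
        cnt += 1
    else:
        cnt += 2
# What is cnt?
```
Trace:
  cnt=0
  cnt=1, k=0
  cnt=3, k=1
  cnt=5, k=2
  cnt=6, k=3
  cnt=8, k=4
  cnt=10, k=5
  cnt=11, k=6

Final answer: 11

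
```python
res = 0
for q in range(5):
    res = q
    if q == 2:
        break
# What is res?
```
Trace:
  res=0
  res=0, q=0
  res=1, q=1
  res=2, q=2

Final answer: 2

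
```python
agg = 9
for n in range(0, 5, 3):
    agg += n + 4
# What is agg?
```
Trace:
  agg=9
  agg=13, n=0
  agg=20, n=3

Final answer: 20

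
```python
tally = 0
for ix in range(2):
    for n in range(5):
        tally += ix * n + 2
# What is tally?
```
Trace:
  tally=0
  tally=2, ix=0, n=0
  tally=4, ix=0, n=1
  tally=6, ix=0, n=2
  tally=8, ix=0, n=3
  tally=10, ix=0, n=4
  tally=12, ix=1, n=0
  tally=15, ix=1, n=1
  tally=19, ix=1, n=2
  tally=24, ix=1, n=3
  tally=30, ix=1, n=4

Final answer: 30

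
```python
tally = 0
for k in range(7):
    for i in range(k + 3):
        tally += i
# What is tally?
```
Trace:
  tally=0
  tally=0, k=0, i=0
  tally=1, k=0, i=1
  tally=3, k=0, i=2
  tally=3, k=1, i=0
  tally=4, k=1, i=1
  tally=6, k=1, i=2
  tally=9, k=1, i=3
  tally=9, k=2, i=0
  tally=10, k=2, i=1
  tally=12, k=2, i=2
  tally=15, k=2, i=3
  tally=19, k=2, i=4
  tally=19, k=3, i=0
  tally=20, k=3, i=1
  tally=22, k=3, i=2
  tally=25, k=3, i=3
  tally=29, k=3, i=4
  tally=34, k=3, i=5
  tally=34, k=4, i=0
  tally=35, k=4, i=1
  tally=37, k=4, i=2
  tally=40, k=4, i=3
  tally=44, k=4, i=4
  tally=49, k=4, i=5
  tally=55, k=4, i=6
  tally=55, k=5, i=0
  tally=56, k=5, i=1
  tally=58, k=5, i=2
  tally=61, k=5, i=3
  tally=65, k=5, i=4
  tally=70, k=5, i=5
  tally=76, k=5, i=6
  tally=83, k=5, i=7
  tally=83, k=6, i=0
  tally=84, k=6, i=1
  tally=86, k=6, i=2
  tally=89, k=6, i=3
  tally=93, k=6, i=4
  tally=98, k=6, i=5
  tally=104, k=6, i=6
  tally=111, k=6, i=7
  tally=119, k=6, i=8

Final answer: 119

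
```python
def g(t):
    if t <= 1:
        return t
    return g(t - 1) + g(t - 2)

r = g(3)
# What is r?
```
Call trace:
g(t=3)
  g(t=2)
    g(t=1)
    -> return 1
    g(t=0)
    -> return 0
  -> return 1
  g(t=1)
  -> return 1
-> return 2

Final answer: 2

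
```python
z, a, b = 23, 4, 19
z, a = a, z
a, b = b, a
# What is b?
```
Trace:
  z=23, a=4, b=19
  z=4, a=23, b=19
  z=4, a=19, b=23

Final answer: 23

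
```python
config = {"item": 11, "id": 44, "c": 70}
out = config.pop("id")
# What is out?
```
Trace:
  config={'item': 11, 'id': 44, 'c': 70}
  config={'item': 11, 'c': 70}, out=44

Final answer: 44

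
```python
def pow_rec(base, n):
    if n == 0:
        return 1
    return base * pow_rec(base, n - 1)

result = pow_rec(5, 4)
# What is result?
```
Call trace:
pow_rec(base=5, n=4)
  pow_rec(base=5, n=3)
    pow_rec(base=5, n=2)
      pow_rec(base=5, n=1)
        pow_rec(base=5, n=0)
        -> return 1
      -> return 5
    -> return 25
  -> return 125
-> return 625

Final answer: 625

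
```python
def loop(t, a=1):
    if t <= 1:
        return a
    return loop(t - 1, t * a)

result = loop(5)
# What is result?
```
Call trace:
loop(t=5, a=1)
  loop(t=4, a=5)
    loop(t=3, a=20)
      loop(t=2, a=60)
        loop(t=1, a=120)
        -> return 120
      -> return 120
    -> return 120
  -> return 120
-> return 120

Final answer: 120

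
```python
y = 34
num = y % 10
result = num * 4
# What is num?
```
Trace:
  y=34
  y=34, num=4
  y=34, num=4, result=16

Final answer: 4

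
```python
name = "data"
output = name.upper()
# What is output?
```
Trace:
  name='data'
  name='data', output='DATA'

Final answer: 'DATA'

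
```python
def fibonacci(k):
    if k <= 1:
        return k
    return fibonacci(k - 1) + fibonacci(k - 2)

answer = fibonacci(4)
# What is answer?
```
Call trace (a repeated sub-call is expanded the first time; later identical calls just restate its return value):
fibonacci(k=4)
  fibonacci(k=3)
    fibonacci(k=2)
      fibonacci(k=1)
      -> return 1
      fibonacci(k=0)
      -> return 0
    -> return 1
    fibonacci(k=1)
    -> return 1
  -> return 2
  fibonacci(k=2) -> return 1  (same call as traced above)
-> return 3

Final answer: 3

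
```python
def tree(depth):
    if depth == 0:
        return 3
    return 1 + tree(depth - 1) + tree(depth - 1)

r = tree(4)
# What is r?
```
Call trace (a repeated sub-call is expanded the first time; later identical calls just restate its return value):
tree(depth=4)
  tree(depth=3)
    tree(depth=2)
      tree(depth=1)
        tree(depth=0)
        -> return 3
        tree(depth=0)
        -> return 3
      -> return 7
      tree(depth=1) -> return 7  (same call as traced above)
    -> return 15
    tree(depth=2) -> return 15  (same call as traced above)
  -> return 31
  tree(depth=3) -> return 31  (same call as traced above)
-> return 63

Final answer: 63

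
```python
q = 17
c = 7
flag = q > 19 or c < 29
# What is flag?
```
Trace:
  q=17
  q=17, c=7
  q=17, c=7, flag=True

Final answer: True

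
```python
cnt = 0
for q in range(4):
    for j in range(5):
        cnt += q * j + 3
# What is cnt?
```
Trace:
  cnt=0
  cnt=3, q=0, j=0
  cnt=6, q=0, j=1
  cnt=9, q=0, j=2
  cnt=12, q=0, j=3
  cnt=15, q=0, j=4
  cnt=18, q=1, j=0
  cnt=22, q=1, j=1
  cnt=27, q=1, j=2
  cnt=33, q=1, j=3
  cnt=40, q=1, j=4
  cnt=43, q=2, j=0
  cnt=48, q=2, j=1
  cnt=55, q=2, j=2
  cnt=64, q=2, j=3
  cnt=75, q=2, j=4
  cnt=78, q=3, j=0
  cnt=84, q=3, j=1
  cnt=93, q=3, j=2
  cnt=105, q=3, j=3
  cnt=120, q=3, j=4

Final answer: 120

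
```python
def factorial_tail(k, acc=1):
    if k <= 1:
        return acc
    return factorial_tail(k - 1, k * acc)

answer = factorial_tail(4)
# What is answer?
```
Call trace:
factorial_tail(k=4, acc=1)
  factorial_tail(k=3, acc=4)
    factorial_tail(k=2, acc=12)
      factorial_tail(k=1, acc=24)
      -> return 24
    -> return 24
  -> return 24
-> return 24

Final answer: 24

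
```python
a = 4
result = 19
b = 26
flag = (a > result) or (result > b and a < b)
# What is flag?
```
Trace:
  a=4
  a=4, result=19
  a=4, result=19, b=26
  a=4, result=19, b=26, flag=False

Final answer: False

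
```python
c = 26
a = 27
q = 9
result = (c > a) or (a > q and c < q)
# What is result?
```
Trace:
  c=26
  c=26, a=27
  c=26, a=27, q=9
  c=26, a=27, q=9, result=False

Final answer: False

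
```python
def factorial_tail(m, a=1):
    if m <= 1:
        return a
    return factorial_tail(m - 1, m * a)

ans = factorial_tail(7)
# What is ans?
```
Call trace:
factorial_tail(m=7, a=1)
  factorial_tail(m=6, a=7)
    factorial_tail(m=5, a=42)
      factorial_tail(m=4, a=210)
        factorial_tail(m=3, a=840)
          factorial_tail(m=2, a=2520)
            factorial_tail(m=1, a=5040)
            -> return 5040
          -> return 5040
        -> return 5040
      -> return 5040
    -> return 5040
  -> return 5040
-> return 5040

Final answer: 5040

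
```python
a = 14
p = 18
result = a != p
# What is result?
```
Trace:
  a=14
  a=14, p=18
  a=14, p=18, result=True

Final answer: True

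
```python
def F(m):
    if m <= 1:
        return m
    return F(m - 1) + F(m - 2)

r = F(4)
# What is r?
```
Call trace (a repeated sub-call is expanded the first time; later identical calls just restate its return value):
F(m=4)
  F(m=3)
    F(m=2)
      F(m=1)
      -> return 1
      F(m=0)
      -> return 0
    -> return 1
    F(m=1)
    -> return 1
  -> return 2
  F(m=2) -> return 1  (same call as traced above)
-> return 3

Final answer: 3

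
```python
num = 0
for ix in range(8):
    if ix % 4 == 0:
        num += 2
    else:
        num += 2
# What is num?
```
Trace:
  num=0
  num=2, ix=0
  num=4, ix=1
  num=6, ix=2
  num=8, ix=3
  num=10, ix=4
  num=12, ix=5
  num=14, ix=6
  num=16, ix=7

Final answer: 16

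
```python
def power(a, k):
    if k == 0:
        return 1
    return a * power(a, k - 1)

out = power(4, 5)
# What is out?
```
Call trace:
power(a=4, k=5)
  power(a=4, k=4)
    power(a=4, k=3)
      power(a=4, k=2)
        power(a=4, k=1)
          power(a=4, k=0)
          -> return 1
        -> return 4
      -> return 16
    -> return 64
  -> return 256
-> return 1024

Final answer: 1024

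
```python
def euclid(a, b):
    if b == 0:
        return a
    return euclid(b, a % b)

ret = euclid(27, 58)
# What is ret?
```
Call trace:
euclid(a=27, b=58)
  euclid(a=58, b=27)
    euclid(a=27, b=4)
      euclid(a=4, b=3)
        euclid(a=3, b=1)
          euclid(a=1, b=0)
          -> return 1
        -> return 1
      -> return 1
    -> return 1
  -> return 1
-> return 1

Final answer: 1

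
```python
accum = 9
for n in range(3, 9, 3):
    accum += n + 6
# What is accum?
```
Trace:
  accum=9
  accum=18, n=3
  accum=30, n=6

Final answer: 30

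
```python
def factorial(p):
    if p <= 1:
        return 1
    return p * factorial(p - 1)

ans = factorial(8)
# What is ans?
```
Call trace:
factorial(p=8)
  factorial(p=7)
    factorial(p=6)
      factorial(p=5)
        factorial(p=4)
          factorial(p=3)
            factorial(p=2)
              factorial(p=1)
              -> return 1
            -> return 2
          -> return 6
        -> return 24
      -> return 120
    -> return 720
  -> return 5040
-> return 40320

Final answer: 40320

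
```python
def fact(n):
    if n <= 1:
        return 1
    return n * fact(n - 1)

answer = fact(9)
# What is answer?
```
Call trace:
fact(n=9)
  fact(n=8)
    fact(n=7)
      fact(n=6)
        fact(n=5)
          fact(n=4)
            fact(n=3)
              fact(n=2)
                fact(n=1)
                -> return 1
              -> return 2
            -> return 6
          -> return 24
        -> return 120
      -> return 720
    -> return 5040
  -> return 40320
-> return 362880

Final answer: 362880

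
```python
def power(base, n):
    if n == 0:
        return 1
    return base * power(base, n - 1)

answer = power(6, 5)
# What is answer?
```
Call trace:
power(base=6, n=5)
  power(base=6, n=4)
    power(base=6, n=3)
      power(base=6, n=2)
        power(base=6, n=1)
          power(base=6, n=0)
          -> return 1
        -> return 6
      -> return 36
    -> return 216
  -> return 1296
-> return 7776

Final answer: 7776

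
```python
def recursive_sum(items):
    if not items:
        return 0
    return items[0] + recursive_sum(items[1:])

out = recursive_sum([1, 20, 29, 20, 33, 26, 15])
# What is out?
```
Call trace:
recursive_sum(items=[1, 20, 29, 20, 33, 26, 15])
  recursive_sum(items=[20, 29, 20, 33, 26, 15])
    recursive_sum(items=[29, 20, 33, 26, 15])
      recursive_sum(items=[20, 33, 26, 15])
        recursive_sum(items=[33, 26, 15])
          recursive_sum(items=[26, 15])
            recursive_sum(items=[15])
              recursive_sum(items=[])
              -> return 0
            -> return 15
          -> return 41
        -> return 74
      -> return 94
    -> return 123
  -> return 143
-> return 144

Final answer: 144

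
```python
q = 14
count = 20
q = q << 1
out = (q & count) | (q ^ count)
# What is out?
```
Trace:
  q=14
  q=14, count=20
  q=28, count=20
  q=28, count=20, out=28

Final answer: 28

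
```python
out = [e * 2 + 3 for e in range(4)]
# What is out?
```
Trace:
  e=0
  e=1
  e=2
  e=3
  out=[3, 5, 7, 9]

Final answer: [3, 5, 7, 9]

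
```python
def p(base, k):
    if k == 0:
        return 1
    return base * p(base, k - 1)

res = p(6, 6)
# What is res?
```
Call trace:
p(base=6, k=6)
  p(base=6, k=5)
    p(base=6, k=4)
      p(base=6, k=3)
        p(base=6, k=2)
          p(base=6, k=1)
            p(base=6, k=0)
            -> return 1
          -> return 6
        -> return 36
      -> return 216
    -> return 1296
  -> return 7776
-> return 46656

Final answer: 46656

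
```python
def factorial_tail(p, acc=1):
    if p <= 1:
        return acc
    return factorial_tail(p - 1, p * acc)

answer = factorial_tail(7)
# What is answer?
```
Call trace:
factorial_tail(p=7, acc=1)
  factorial_tail(p=6, acc=7)
    factorial_tail(p=5, acc=42)
      factorial_tail(p=4, acc=210)
        factorial_tail(p=3, acc=840)
          factorial_tail(p=2, acc=2520)
            factorial_tail(p=1, acc=5040)
            -> return 5040
          -> return 5040
        -> return 5040
      -> return 5040
    -> return 5040
  -> return 5040
-> return 5040

Final answer: 5040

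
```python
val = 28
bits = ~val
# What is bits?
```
Trace:
  val=28
  val=28, bits=-29

Final answer: -29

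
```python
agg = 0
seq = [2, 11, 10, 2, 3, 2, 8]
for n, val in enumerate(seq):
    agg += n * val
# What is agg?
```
Trace:
  agg=0
  agg=0, n=0, val=2
  agg=11, n=1, val=11
  agg=31, n=2, val=10
  agg=37, n=3, val=2
  agg=49, n=4, val=3
  agg=59, n=5, val=2
  agg=107, n=6, val=8

Final answer: 107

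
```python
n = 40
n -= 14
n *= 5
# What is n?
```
Trace:
  n=40
  n=26
  n=130

Final answer: 130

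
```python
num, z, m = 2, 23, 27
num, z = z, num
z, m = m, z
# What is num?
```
Trace:
  num=2, z=23, m=27
  num=23, z=2, m=27
  num=23, z=27, m=2

Final answer: 23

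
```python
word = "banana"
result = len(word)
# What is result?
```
Trace:
  word='banana'
  word='banana', result=6

Final answer: 6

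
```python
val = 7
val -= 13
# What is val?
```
Trace:
  val=7
  val=-6

Final answer: -6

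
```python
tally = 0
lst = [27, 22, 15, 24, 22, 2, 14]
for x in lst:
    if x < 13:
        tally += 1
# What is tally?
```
Trace:
  tally=0
  tally=0, x=27
  tally=0, x=22
  tally=0, x=15
  tally=0, x=24
  tally=0, x=22
  tally=1, x=2
  tally=1, x=14

Final answer: 1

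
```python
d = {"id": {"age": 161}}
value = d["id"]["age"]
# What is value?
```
Trace:
  d={'id': {'age': 161}}
  d={'id': {'age': 161}}, value=161

Final answer: 161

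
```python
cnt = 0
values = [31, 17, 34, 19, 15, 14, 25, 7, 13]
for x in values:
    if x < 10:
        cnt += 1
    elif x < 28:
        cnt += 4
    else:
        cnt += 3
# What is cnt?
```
Trace:
  cnt=0
  cnt=3, x=31
  cnt=7, x=17
  cnt=10, x=34
  cnt=14, x=19
  cnt=18, x=15
  cnt=22, x=14
  cnt=26, x=25
  cnt=27, x=7
  cnt=31, x=13

Final answer: 31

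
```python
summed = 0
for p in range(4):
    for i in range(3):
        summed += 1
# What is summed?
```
Trace:
  summed=0
  summed=1, p=0, i=0
  summed=2, p=0, i=1
  summed=3, p=0, i=2
  summed=4, p=1, i=0
  summed=5, p=1, i=1
  summed=6, p=1, i=2
  summed=7, p=2, i=0
  summed=8, p=2, i=1
  summed=9, p=2, i=2
  summed=10, p=3, i=0
  summed=11, p=3, i=1
  summed=12, p=3, i=2

Final answer: 12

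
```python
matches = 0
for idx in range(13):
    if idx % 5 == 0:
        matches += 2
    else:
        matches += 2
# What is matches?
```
Trace:
  matches=0
  matches=2, idx=0
  matches=4, idx=1
  matches=6, idx=2
  matches=8, idx=3
  matches=10, idx=4
  matches=12, idx=5
  matches=14, idx=6
  matches=16, idx=7
  matches=18, idx=8
  matches=20, idx=9
  matches=22, idx=10
  matches=24, idx=11
  matches=26, idx=12

Final answer: 26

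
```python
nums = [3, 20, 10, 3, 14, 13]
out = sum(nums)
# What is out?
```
Trace:
  nums=[3, 20, 10, 3, 14, 13]
  nums=[3, 20, 10, 3, 14, 13], out=63

Final answer: 63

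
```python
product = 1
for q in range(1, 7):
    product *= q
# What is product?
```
Trace:
  product=1
  product=1, q=1
  product=2, q=2
  product=6, q=3
  product=24, q=4
  product=120, q=5
  product=720, q=6

Final answer: 720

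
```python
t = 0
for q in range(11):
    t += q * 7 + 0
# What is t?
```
Trace:
  t=0
  t=0, q=0
  t=7, q=1
  t=21, q=2
  t=42, q=3
  t=70, q=4
  t=105, q=5
  t=147, q=6
  t=196, q=7
  t=252, q=8
  t=315, q=9
  t=385, q=10

Final answer: 385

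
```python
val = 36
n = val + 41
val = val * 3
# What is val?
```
Trace:
  val=36
  val=36, n=77
  val=108, n=77

Final answer: 108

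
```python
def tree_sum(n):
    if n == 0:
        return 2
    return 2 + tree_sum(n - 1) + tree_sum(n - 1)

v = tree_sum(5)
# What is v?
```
Call trace (a repeated sub-call is expanded the first time; later identical calls just restate its return value):
tree_sum(n=5)
  tree_sum(n=4)
    tree_sum(n=3)
      tree_sum(n=2)
        tree_sum(n=1)
          tree_sum(n=0)
          -> return 2
          tree_sum(n=0)
          -> return 2
        -> return 6
        tree_sum(n=1) -> return 6  (same call as traced above)
      -> return 14
      tree_sum(n=2) -> return 14  (same call as traced above)
    -> return 30
    tree_sum(n=3) -> return 30  (same call as traced above)
  -> return 62
  tree_sum(n=4) -> return 62  (same call as traced above)
-> return 126

Final answer: 126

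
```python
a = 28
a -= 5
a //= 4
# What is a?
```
Trace:
  a=28
  a=23
  a=5

Final answer: 5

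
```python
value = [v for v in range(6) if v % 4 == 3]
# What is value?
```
Trace:
  v=0
  v=1
  v=2
  v=3
  v=4
  v=5
  value=[3]

Final answer: [3]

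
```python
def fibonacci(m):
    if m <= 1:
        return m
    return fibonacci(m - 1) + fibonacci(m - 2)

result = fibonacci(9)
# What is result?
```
Call trace (a repeated sub-call is expanded the first time; later identical calls just restate its return value):
fibonacci(m=9)
  fibonacci(m=8)
    fibonacci(m=7)
      fibonacci(m=6)
        fibonacci(m=5)
          fibonacci(m=4)
            fibonacci(m=3)
              fibonacci(m=2)
                fibonacci(m=1)
                -> return 1
                fibonacci(m=0)
                -> return 0
              -> return 1
              fibonacci(m=1)
              -> return 1
            -> return 2
            fibonacci(m=2) -> return 1  (same call as traced above)
          -> return 3
          fibonacci(m=3) -> return 2  (same call as traced above)
        -> return 5
        fibonacci(m=4) -> return 3  (same call as traced above)
      -> return 8
      fibonacci(m=5) -> return 5  (same call as traced above)
    -> return 13
    fibonacci(m=6) -> return 8  (same call as traced above)
  -> return 21
  fibonacci(m=7) -> return 13  (same call as traced above)
-> return 34

Final answer: 34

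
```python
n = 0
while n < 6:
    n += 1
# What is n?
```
Trace:
  n=0
  n=1
  n=2
  n=3
  n=4
  n=5
  n=6

Final answer: 6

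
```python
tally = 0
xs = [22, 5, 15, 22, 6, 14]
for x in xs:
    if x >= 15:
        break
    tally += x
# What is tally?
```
Trace:
  tally=0
  tally=0, x=22

Final answer: 0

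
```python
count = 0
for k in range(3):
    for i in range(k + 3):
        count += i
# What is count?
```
Trace:
  count=0
  count=0, k=0, i=0
  count=1, k=0, i=1
  count=3, k=0, i=2
  count=3, k=1, i=0
  count=4, k=1, i=1
  count=6, k=1, i=2
  count=9, k=1, i=3
  count=9, k=2, i=0
  count=10, k=2, i=1
  count=12, k=2, i=2
  count=15, k=2, i=3
  count=19, k=2, i=4

Final answer: 19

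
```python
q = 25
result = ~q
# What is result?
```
Trace:
  q=25
  q=25, result=-26

Final answer: -26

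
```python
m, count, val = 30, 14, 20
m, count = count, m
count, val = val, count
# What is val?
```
Trace:
  m=30, count=14, val=20
  m=14, count=30, val=20
  m=14, count=20, val=30

Final answer: 30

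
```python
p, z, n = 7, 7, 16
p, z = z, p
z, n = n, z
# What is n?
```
Trace:
  p=7, z=7, n=16
  p=7, z=7, n=16
  p=7, z=16, n=7

Final answer: 7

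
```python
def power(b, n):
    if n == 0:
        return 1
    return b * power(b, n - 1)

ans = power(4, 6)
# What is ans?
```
Call trace:
power(b=4, n=6)
  power(b=4, n=5)
    power(b=4, n=4)
      power(b=4, n=3)
        power(b=4, n=2)
          power(b=4, n=1)
            power(b=4, n=0)
            -> return 1
          -> return 4
        -> return 16
      -> return 64
    -> return 256
  -> return 1024
-> return 4096

Final answer: 4096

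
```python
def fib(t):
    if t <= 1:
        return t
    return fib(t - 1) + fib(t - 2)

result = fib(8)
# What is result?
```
Call trace (a repeated sub-call is expanded the first time; later identical calls just restate its return value):
fib(t=8)
  fib(t=7)
    fib(t=6)
      fib(t=5)
        fib(t=4)
          fib(t=3)
            fib(t=2)
              fib(t=1)
              -> return 1
              fib(t=0)
              -> return 0
            -> return 1
            fib(t=1)
            -> return 1
          -> return 2
          fib(t=2) -> return 1  (same call as traced above)
        -> return 3
        fib(t=3) -> return 2  (same call as traced above)
      -> return 5
      fib(t=4) -> return 3  (same call as traced above)
    -> return 8
    fib(t=5) -> return 5  (same call as traced above)
  -> return 13
  fib(t=6) -> return 8  (same call as traced above)
-> return 21

Final answer: 21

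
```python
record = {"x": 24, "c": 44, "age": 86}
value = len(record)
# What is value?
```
Trace:
  record={'x': 24, 'c': 44, 'age': 86}
  record={'x': 24, 'c': 44, 'age': 86}, value=3

Final answer: 3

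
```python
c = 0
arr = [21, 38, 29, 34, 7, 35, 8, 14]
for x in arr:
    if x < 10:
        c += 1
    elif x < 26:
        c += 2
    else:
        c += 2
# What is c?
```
Trace:
  c=0
  c=2, x=21
  c=4, x=38
  c=6, x=29
  c=8, x=34
  c=9, x=7
  c=11, x=35
  c=12, x=8
  c=14, x=14

Final answer: 14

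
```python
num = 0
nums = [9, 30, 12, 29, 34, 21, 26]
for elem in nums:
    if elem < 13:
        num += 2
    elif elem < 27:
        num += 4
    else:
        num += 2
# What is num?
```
Trace:
  num=0
  num=2, elem=9
  num=4, elem=30
  num=6, elem=12
  num=8, elem=29
  num=10, elem=34
  num=14, elem=21
  num=18, elem=26

Final answer: 18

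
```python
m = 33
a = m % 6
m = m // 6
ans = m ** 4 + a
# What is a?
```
Trace:
  m=33
  m=33, a=3
  m=5, a=3
  m=5, a=3, ans=628

Final answer: 3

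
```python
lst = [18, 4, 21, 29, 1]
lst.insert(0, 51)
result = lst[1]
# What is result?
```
Trace:
  lst=[18, 4, 21, 29, 1]
  lst=[51, 18, 4, 21, 29, 1]
  lst=[51, 18, 4, 21, 29, 1], result=18

Final answer: 18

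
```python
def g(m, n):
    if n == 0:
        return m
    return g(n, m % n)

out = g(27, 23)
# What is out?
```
Call trace:
g(m=27, n=23)
  g(m=23, n=4)
    g(m=4, n=3)
      g(m=3, n=1)
        g(m=1, n=0)
        -> return 1
      -> return 1
    -> return 1
  -> return 1
-> return 1

Final answer: 1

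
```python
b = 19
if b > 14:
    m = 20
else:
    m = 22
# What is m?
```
Trace:
  b=19
  b=19, m=20

Final answer: 20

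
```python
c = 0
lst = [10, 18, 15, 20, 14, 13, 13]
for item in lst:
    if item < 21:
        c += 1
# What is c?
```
Trace:
  c=0
  c=1, item=10
  c=2, item=18
  c=3, item=15
  c=4, item=20
  c=5, item=14
  c=6, item=13
  c=7, item=13

Final answer: 7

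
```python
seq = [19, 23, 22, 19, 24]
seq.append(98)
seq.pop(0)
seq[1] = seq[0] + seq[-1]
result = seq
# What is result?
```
Trace:
  seq=[19, 23, 22, 19, 24]
  seq=[19, 23, 22, 19, 24, 98]
  seq=[23, 22, 19, 24, 98]
  seq=[23, 121, 19, 24, 98]
  seq=[23, 121, 19, 24, 98], result=[23, 121, 19, 24, 98]

Final answer: [23, 121, 19, 24, 98]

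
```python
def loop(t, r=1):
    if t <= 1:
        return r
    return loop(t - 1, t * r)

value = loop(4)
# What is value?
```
Call trace:
loop(t=4, r=1)
  loop(t=3, r=4)
    loop(t=2, r=12)
      loop(t=1, r=24)
      -> return 24
    -> return 24
  -> return 24
-> return 24

Final answer: 24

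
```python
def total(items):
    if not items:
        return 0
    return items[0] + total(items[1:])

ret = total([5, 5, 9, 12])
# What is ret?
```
Call trace:
total(items=[5, 5, 9, 12])
  total(items=[5, 9, 12])
    total(items=[9, 12])
      total(items=[12])
        total(items=[])
        -> return 0
      -> return 12
    -> return 21
  -> return 26
-> return 31

Final answer: 31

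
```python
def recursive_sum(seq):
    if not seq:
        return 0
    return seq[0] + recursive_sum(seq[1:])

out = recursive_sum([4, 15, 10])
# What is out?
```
Call trace:
recursive_sum(seq=[4, 15, 10])
  recursive_sum(seq=[15, 10])
    recursive_sum(seq=[10])
      recursive_sum(seq=[])
      -> return 0
    -> return 10
  -> return 25
-> return 29

Final answer: 29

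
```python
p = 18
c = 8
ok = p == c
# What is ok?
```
Trace:
  p=18
  p=18, c=8
  p=18, c=8, ok=False

Final answer: False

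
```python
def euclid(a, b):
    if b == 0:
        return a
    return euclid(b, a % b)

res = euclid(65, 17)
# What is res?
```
Call trace:
euclid(a=65, b=17)
  euclid(a=17, b=14)
    euclid(a=14, b=3)
      euclid(a=3, b=2)
        euclid(a=2, b=1)
          euclid(a=1, b=0)
          -> return 1
        -> return 1
      -> return 1
    -> return 1
  -> return 1
-> return 1

Final answer: 1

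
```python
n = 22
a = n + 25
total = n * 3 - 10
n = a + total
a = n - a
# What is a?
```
Trace:
  n=22
  n=22, a=47
  n=22, a=47, total=56
  n=103, a=47, total=56
  n=103, a=56, total=56

Final answer: 56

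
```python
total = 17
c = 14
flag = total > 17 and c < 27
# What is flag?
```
Trace:
  total=17
  total=17, c=14
  total=17, c=14, flag=False

Final answer: False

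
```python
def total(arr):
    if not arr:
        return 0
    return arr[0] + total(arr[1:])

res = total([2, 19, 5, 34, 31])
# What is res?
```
Call trace:
total(arr=[2, 19, 5, 34, 31])
  total(arr=[19, 5, 34, 31])
    total(arr=[5, 34, 31])
      total(arr=[34, 31])
        total(arr=[31])
          total(arr=[])
          -> return 0
        -> return 31
      -> return 65
    -> return 70
  -> return 89
-> return 91

Final answer: 91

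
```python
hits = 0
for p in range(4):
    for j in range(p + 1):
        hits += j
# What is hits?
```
Trace:
  hits=0
  hits=0, p=0, j=0
  hits=0, p=1, j=0
  hits=1, p=1, j=1
  hits=1, p=2, j=0
  hits=2, p=2, j=1
  hits=4, p=2, j=2
  hits=4, p=3, j=0
  hits=5, p=3, j=1
  hits=7, p=3, j=2
  hits=10, p=3, j=3

Final answer: 10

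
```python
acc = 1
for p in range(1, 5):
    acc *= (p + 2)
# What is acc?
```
Trace:
  acc=1
  acc=3, p=1
  acc=12, p=2
  acc=60, p=3
  acc=360, p=4

Final answer: 360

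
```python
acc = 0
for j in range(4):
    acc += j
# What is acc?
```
Trace:
  acc=0
  acc=0, j=0
  acc=1, j=1
  acc=3, j=2
  acc=6, j=3

Final answer: 6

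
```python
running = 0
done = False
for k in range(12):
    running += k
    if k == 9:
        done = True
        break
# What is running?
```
Trace:
  running=0
  running=0, done=False
  running=0, done=False, k=0
  running=1, done=False, k=1
  running=3, done=False, k=2
  running=6, done=False, k=3
  running=10, done=False, k=4
  running=15, done=False, k=5
  running=21, done=False, k=6
  running=28, done=False, k=7
  running=36, done=False, k=8
  running=45, done=True, k=9

Final answer: 45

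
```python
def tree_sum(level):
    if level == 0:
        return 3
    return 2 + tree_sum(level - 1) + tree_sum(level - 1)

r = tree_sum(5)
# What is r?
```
Call trace (a repeated sub-call is expanded the first time; later identical calls just restate its return value):
tree_sum(level=5)
  tree_sum(level=4)
    tree_sum(level=3)
      tree_sum(level=2)
        tree_sum(level=1)
          tree_sum(level=0)
          -> return 3
          tree_sum(level=0)
          -> return 3
        -> return 8
        tree_sum(level=1) -> return 8  (same call as traced above)
      -> return 18
      tree_sum(level=2) -> return 18  (same call as traced above)
    -> return 38
    tree_sum(level=3) -> return 38  (same call as traced above)
  -> return 78
  tree_sum(level=4) -> return 78  (same call as traced above)
-> return 158

Final answer: 158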